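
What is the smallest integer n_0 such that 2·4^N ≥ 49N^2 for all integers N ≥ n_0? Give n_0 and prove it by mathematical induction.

n_0 = 5

At N = 4: 512 < 784, so the inequality fails and n_0 ≥ 5. We prove 2·4^N ≥ 49N^2 for all N ≥ 5.
Base step (N = 5): 2·4^N = 2048 and 49N^2 = 1225, so 2048 ≥ 1225.
Inductive step: suppose the statement holds for some m ≥ 5, so 2·4^m ≥ 49m^2.
Then 2·4^(m + 1) = 4·(2·4^m) ≥ 4·(49m^2).
Also, for m ≥ 5 we have 4·(49m^2) ≥ 49(m+1)^2, since 4 ≥ (1 + 1/m)^2 for all m ≥ 5.
Combining, 2·4^(m + 1) ≥ 49(m+1)^2.
By the principle of mathematical induction, the result holds for all N ≥ 5.
Hence the smallest such n_0 is 5.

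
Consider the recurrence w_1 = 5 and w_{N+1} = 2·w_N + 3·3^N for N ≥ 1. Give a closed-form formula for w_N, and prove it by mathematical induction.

w_N = -2^(N + 1) + 3^(N + 1)

Computing the first terms: w_1 = 5, w_2 = 19, w_3 = 65. This suggests w_N = -2^(N + 1) + 3^(N + 1).
For the base case N = 1: the formula gives 5 = 5 = w_1.
Inductive step: assume the claim holds for N = k, so w_k = -2^(k + 1) + 3^(k + 1).
Then w_{k+1} = 2·w_k + 3·3^k = 2·(-2^(k + 1) + 3^(k + 1)) + 3·3^k = -2^(k + 2) + 3^(k + 2) = -2^((k+1) + 1) + 3^((k+1) + 1),
which is the claimed formula at N = k+1.
This completes the induction.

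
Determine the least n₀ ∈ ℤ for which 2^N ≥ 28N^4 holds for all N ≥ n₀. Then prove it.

At N = 22: 4194304 < 6559168, so the inequality fails and n₀ ≥ 23. We prove 2^N ≥ 28N^4 for all N ≥ 23.
When N = 23: 2^N = 8388608 and 28N^4 = 7835548, so 8388608 ≥ 7835548.
For the inductive step, assume it holds for an arbitrary p ≥ 23, so 2^p ≥ 28p^4.
Then 2^(p + 1) = 2·(2^p) ≥ 2·(28p^4).
Also, for p ≥ 23 we have 2·(28p^4) ≥ 28(p+1)^4, since 2 ≥ (1 + 1/p)^4 for all p ≥ 23.
Combining, 2^(p + 1) ≥ 28(p+1)^4.
By induction, the statement is established for all N ≥ 23.
Hence the smallest such n₀ is 23.

n₀ = 23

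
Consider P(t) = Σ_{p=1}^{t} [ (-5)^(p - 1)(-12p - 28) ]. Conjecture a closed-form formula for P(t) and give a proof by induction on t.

We claim P(t) = (-5)^t(2t + 5) - 5 for all t ≥ 1.
Base case (t = 1): P(1) = -40, and the closed form gives -40. They agree.
Inductive step: assume the claim holds for t = p, so P(p) = (-5)^p(2p + 5) - 5.
Then P(p+1) = P(p) + ((-5)^p(-12p - 40)) = ((-5)^p(2p + 5) - 5) + ((-5)^p(-12p - 40)).
Simplifying, P(p+1) = -10(-5)^p·p - 35(-5)^p - 5 = (-5)^(p+1)(2(p+1) + 5) - 5,
which is the closed form with t = p+1.
This completes the induction.

P(t) = (-5)^t(2t + 5) - 5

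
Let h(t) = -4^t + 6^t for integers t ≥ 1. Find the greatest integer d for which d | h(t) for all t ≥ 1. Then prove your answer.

d = 2

Computing the first values: h(1) = 2 and h(2) = 20; gcd(2, 20) = 2, so d ≤ 2.
We prove 2 | -4^t + 6^t for all t ≥ 1 by induction on t.
For the base case t = 1: h(1) = 2 = 2·(1), so 2 | h(1).
Inductive step: suppose the statement holds for some r ≥ 1, i.e. 2 | h(r). Then
6^{r+1} − 4^{r+1} = 6·6^r − 4·4^r = 6·(6^r − 4^r) + (2)·4^r. The first term is divisible by 2 by the inductive hypothesis, and the second term (2)·4^r is divisible by 2 since 2 | 2. Hence 2 | h(r+1).
By the principle of mathematical induction, the result holds for all t ≥ 1.
Therefore the largest such d is 2.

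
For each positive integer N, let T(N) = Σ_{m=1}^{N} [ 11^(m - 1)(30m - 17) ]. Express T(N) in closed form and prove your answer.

T(N) = 11^N(3N - 2) + 2

We claim T(N) = 11^N(3N - 2) + 2 for all N ≥ 1.
When N = 1: T(1) = 13, and the closed form gives 13. They agree.
Inductive step: assume the claim holds for N = m, so T(m) = 11^m(3m - 2) + 2.
Then T(m+1) = T(m) + (11^m(30m + 13)) = (11^m(3m - 2) + 2) + (11^m(30m + 13)).
Simplifying, T(m+1) = 33·11^m·m + 11·11^m + 2 = 11^(m+1)(3(m+1) - 2) + 2,
which is the closed form with N = m+1.
By the principle of mathematical induction, the result holds for all N ≥ 1.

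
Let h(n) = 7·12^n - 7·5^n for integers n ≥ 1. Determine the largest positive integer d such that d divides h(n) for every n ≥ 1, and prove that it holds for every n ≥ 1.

d = 49

Computing the first values: h(1) = 49 and h(2) = 833; gcd(49, 833) = 49, so d ≤ 49.
We prove 49 | 7·12^n - 7·5^n for all n ≥ 1 by induction on n.
When n = 1: h(1) = 49 = 49·(1), so 49 | h(1).
Inductive step: assume the claim holds for n = p, i.e. 49 | h(p). Then
h(p+1) − 12·h(p) = (7·12^(p+1) - 7·5^(p+1)) − 12·(7·12^p - 7·5^p) = (-7)·5^p·(5 − 12) = (49)·5^p. Since 49 | h(p) by the inductive hypothesis, 49 | 12·h(p); and 49 | 49 since 49 = 49·1. Therefore 49 | h(p+1).
By the principle of mathematical induction, the result holds for all n ≥ 1.
Therefore the largest such d is 49.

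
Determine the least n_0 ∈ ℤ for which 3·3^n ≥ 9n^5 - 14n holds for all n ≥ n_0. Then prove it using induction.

At n = 12: 1594323 < 2239320, so the inequality fails and n_0 ≥ 13. We prove 3·3^n ≥ 9n^5 - 14n for all n ≥ 13.
Base case (n = 13): 3·3^n = 4782969 and 9n^5 - 14n = 3341455, so 4782969 ≥ 3341455.
For the inductive step, assume it holds for an arbitrary r ≥ 13, so 3·3^r ≥ 9r^5 - 14r.
Then 3·3^(r + 1) = 3·(3·3^r) ≥ 3·(9r^5 - 14r).
Also, for r ≥ 13 we have 3·(9r^5 - 14r) ≥ 9(r+1)^5 - 14(r+1), since 3·(9r^5 - 14r) − (9(r+1)^5 - 14(r+1)) = 18r^5 - 45r^4 - 90r^3 - 90r^2 - 73r + 5, which is nonnegative for all r ≥ 13.
Combining, 3·3^(r + 1) ≥ 9(r+1)^5 - 14(r+1).
Hence, by induction on n, the claim holds for every n ≥ 13.
Hence the smallest such n_0 is 13.

n_0 = 13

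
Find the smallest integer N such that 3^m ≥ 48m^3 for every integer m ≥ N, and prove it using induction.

At m = 9: 19683 < 34992, so the inequality fails and N ≥ 10. We prove 3^m ≥ 48m^3 for all m ≥ 10.
Base step (m = 10): 3^m = 59049 and 48m^3 = 48000, so 59049 ≥ 48000.
Suppose the result is true for m = p, so 3^p ≥ 48p^3.
Then 3^(p + 1) = 3·(3^p) ≥ 3·(48p^3).
Also, for p ≥ 10 we have 3·(48p^3) ≥ 48(p+1)^3, since 3 ≥ (1 + 1/p)^3 for all p ≥ 10.
Combining, 3^(p + 1) ≥ 48(p+1)^3.
This completes the induction.
Hence the smallest such N is 10.

N = 10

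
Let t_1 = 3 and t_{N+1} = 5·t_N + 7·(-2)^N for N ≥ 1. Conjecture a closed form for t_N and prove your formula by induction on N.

t_N = -(-2)^N + 5^(N - 1)

Computing the first terms: t_1 = 3, t_2 = 1, t_3 = 33. This suggests t_N = -(-2)^N + 5^(N - 1).
Base case (N = 1): the formula gives 3 = 3 = t_1.
For the inductive step, assume it holds for an arbitrary m ≥ 1, so t_m = -(-2)^m + 5^(m - 1).
Then t_{m+1} = 5·t_m + 7·(-2)^m = 5·(-(-2)^m + 5^(m - 1)) + 7·(-2)^m = -(-2)^(m + 1) + 5^m = -(-2)^(m+1) + 5^((m+1) - 1),
which is the claimed formula at N = m+1.
This completes the induction.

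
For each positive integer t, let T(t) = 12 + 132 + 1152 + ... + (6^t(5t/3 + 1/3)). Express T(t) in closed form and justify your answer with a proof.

T(t) = 2·6^t·t

We claim T(t) = 2·6^t·t for all t ≥ 1.
Base step (t = 1): T(1) = 12, and the closed form gives 12. They agree.
Inductive step: suppose the statement holds for some k ≥ 1, so T(k) = 2·6^k·k.
Then T(k+1) = T(k) + (6^k(10k + 12)) = (2·6^k·k) + (6^k(10k + 12)).
Simplifying, T(k+1) = 12·6^k(k + 1) = 2·6^(k+1)·(k+1),
which is the closed form with t = k+1.
This completes the induction.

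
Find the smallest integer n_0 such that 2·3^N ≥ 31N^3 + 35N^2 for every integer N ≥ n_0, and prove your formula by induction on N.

At N = 8: 13122 < 18112, so the inequality fails and n_0 ≥ 9. We prove 2·3^N ≥ 31N^3 + 35N^2 for all N ≥ 9.
When N = 9: 2·3^N = 39366 and 31N^3 + 35N^2 = 25434, so 39366 ≥ 25434.
Suppose the result is true for N = m, so 2·3^m ≥ 31m^3 + 35m^2.
Then 2·3^(m + 1) = 3·(2·3^m) ≥ 3·(31m^3 + 35m^2).
Also, for m ≥ 9 we have 3·(31m^3 + 35m^2) ≥ 31(m+1)^3 + 35(m+1)^2, since 3·(31m^3 + 35m^2) − (31(m+1)^3 + 35(m+1)^2) = 62m^3 - 23m^2 - 163m - 66, which is nonnegative for all m ≥ 9.
Combining, 2·3^(m + 1) ≥ 31(m+1)^3 + 35(m+1)^2.
By the principle of mathematical induction, the result holds for all N ≥ 9.
Hence the smallest such n_0 is 9.

n_0 = 9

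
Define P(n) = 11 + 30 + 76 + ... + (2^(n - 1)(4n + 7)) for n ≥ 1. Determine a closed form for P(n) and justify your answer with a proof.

P(n) = 2^n(4n + 3) - 3

We claim P(n) = 2^n(4n + 3) - 3 for all n ≥ 1.
For the base case n = 1: P(1) = 11, and the closed form gives 11. They agree.
Inductive step: suppose the statement holds for some m ≥ 1, so P(m) = 2^m(4m + 3) - 3.
Then P(m+1) = P(m) + (2^m(4m + 11)) = (2^m(4m + 3) - 3) + (2^m(4m + 11)).
Simplifying, P(m+1) = 8·2^m·m + 14·2^m - 3 = 2^(m+1)(4(m+1) + 3) - 3,
which is the closed form with n = m+1.
By the principle of mathematical induction, the result holds for all n ≥ 1.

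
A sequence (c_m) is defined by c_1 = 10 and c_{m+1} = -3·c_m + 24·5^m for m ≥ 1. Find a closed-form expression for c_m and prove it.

Computing the first terms: c_1 = 10, c_2 = 90, c_3 = 330. This suggests c_m = -5(-3)^(m - 1) + 3·5^m.
When m = 1: the formula gives 10 = 10 = c_1.
Inductive step: assume the claim holds for m = i, so c_i = -5(-3)^(i - 1) + 3·5^i.
Then c_{i+1} = -3·c_i + 24·5^i = -3·(-5(-3)^(i - 1) + 3·5^i) + 24·5^i = -5(-3)^i + 3·5^(i + 1) = -5(-3)^((i+1) - 1) + 3·5^(i+1),
which is the claimed formula at m = i+1.
This completes the induction.

c_m = -5(-3)^(m - 1) + 3·5^m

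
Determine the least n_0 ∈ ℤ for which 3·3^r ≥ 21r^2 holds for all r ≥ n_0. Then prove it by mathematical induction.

At r = 4: 243 < 336, so the inequality fails and n_0 ≥ 5. We prove 3·3^r ≥ 21r^2 for all r ≥ 5.
For the base case r = 5: 3·3^r = 729 and 21r^2 = 525, so 729 ≥ 525.
Inductive step: assume the claim holds for r = p, so 3·3^p ≥ 21p^2.
Then 3·3^(p + 1) = 3·(3·3^p) ≥ 3·(21p^2).
Also, for p ≥ 5 we have 3·(21p^2) ≥ 21(p+1)^2, since 3 ≥ (1 + 1/p)^2 for all p ≥ 5.
Combining, 3·3^(p + 1) ≥ 21(p+1)^2.
By the principle of mathematical induction, the result holds for all r ≥ 5.
Hence the smallest such n_0 is 5.

n_0 = 5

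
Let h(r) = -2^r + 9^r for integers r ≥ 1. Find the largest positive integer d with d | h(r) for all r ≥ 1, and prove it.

d = 7

Computing the first values: h(1) = 7 and h(2) = 77; gcd(7, 77) = 7, so d ≤ 7.
We prove 7 | -2^r + 9^r for all r ≥ 1 by induction on r.
Base case (r = 1): h(1) = 7 = 7·(1), so 7 | h(1).
Suppose the result is true for r = j, i.e. 7 | h(j). Then
9^{j+1} − 2^{j+1} = 9·9^j − 2·2^j = 9·(9^j − 2^j) + (7)·2^j. The first term is divisible by 7 by the inductive hypothesis, and the second term (7)·2^j is divisible by 7 since 7 | 7. Hence 7 | h(j+1).
This completes the induction.
Therefore the largest such d is 7.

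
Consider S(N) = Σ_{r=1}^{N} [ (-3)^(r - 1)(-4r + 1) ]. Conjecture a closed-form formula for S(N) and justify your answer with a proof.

S(N) = (-3)^N·N

We claim S(N) = (-3)^N·N for all N ≥ 1.
For the base case N = 1: S(1) = -3, and the closed form gives -3. They agree.
Suppose the result is true for N = r, so S(r) = (-3)^r·r.
Then S(r+1) = S(r) + ((-3)^r(-4r - 3)) = ((-3)^r·r) + ((-3)^r(-4r - 3)).
Simplifying, S(r+1) = (-3)^(r + 1)(r + 1) = (-3)^(r+1)·(r+1),
which is the closed form with N = r+1.
Hence, by induction on N, the claim holds for every N ≥ 1.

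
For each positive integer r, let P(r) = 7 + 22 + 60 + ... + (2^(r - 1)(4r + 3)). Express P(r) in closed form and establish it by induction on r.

We claim P(r) = 2^r(4r - 1) + 1 for all r ≥ 1.
Base step (r = 1): P(1) = 7, and the closed form gives 7. They agree.
For the inductive step, assume it holds for an arbitrary m ≥ 1, so P(m) = 2^m(4m - 1) + 1.
Then P(m+1) = P(m) + (2^m(4m + 7)) = (2^m(4m - 1) + 1) + (2^m(4m + 7)).
Simplifying, P(m+1) = 8·2^m·m + 6·2^m + 1 = 2^(m+1)(4(m+1) - 1) + 1,
which is the closed form with r = m+1.
By induction, the statement is established for all r ≥ 1.

P(r) = 2^r(4r - 1) + 1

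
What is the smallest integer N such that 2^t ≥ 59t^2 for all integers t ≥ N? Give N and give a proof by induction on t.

N = 14

At t = 13: 8192 < 9971, so the inequality fails and N ≥ 14. We prove 2^t ≥ 59t^2 for all t ≥ 14.
Base step (t = 14): 2^t = 16384 and 59t^2 = 11564, so 16384 ≥ 11564.
Suppose the result is true for t = j, so 2^j ≥ 59j^2.
Then 2^(j + 1) = 2·(2^j) ≥ 2·(59j^2).
Also, for j ≥ 14 we have 2·(59j^2) ≥ 59(j+1)^2, since 2 ≥ (1 + 1/j)^2 for all j ≥ 14.
Combining, 2^(j + 1) ≥ 59(j+1)^2.
This completes the induction.
Hence the smallest such N is 14.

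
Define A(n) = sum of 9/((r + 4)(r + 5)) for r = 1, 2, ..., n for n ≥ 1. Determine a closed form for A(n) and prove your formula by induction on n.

A(n) = 9n/(5(n + 5))

We claim A(n) = 9n/(5(n + 5)) for all n ≥ 1.
Base step (n = 1): A(1) = 3/10, and the closed form gives 3/10. They agree.
Suppose the result is true for n = r, so A(r) = 9r/(5(r + 5)).
Then A(r+1) = A(r) + (9/((r + 5)(r + 6))) = (9r/(5(r + 5))) + (9/((r + 5)(r + 6))).
Simplifying, A(r+1) = 9(r + 1)/(5(r + 6)) = 9(r+1)/(5((r+1) + 5)),
which is the closed form with n = r+1.
This completes the induction.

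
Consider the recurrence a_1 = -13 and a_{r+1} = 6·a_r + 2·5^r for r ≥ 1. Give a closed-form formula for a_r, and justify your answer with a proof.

Computing the first terms: a_1 = -13, a_2 = -68, a_3 = -358. This suggests a_r = -2·5^r - 3·6^(r - 1).
When r = 1: the formula gives -13 = -13 = a_1.
For the inductive step, assume it holds for an arbitrary j ≥ 1, so a_j = -2·5^j - 3·6^(j - 1).
Then a_{j+1} = 6·a_j + 2·5^j = 6·(-2·5^j - 3·6^(j - 1)) + 2·5^j = -2·5^(j + 1) - 3·6^j = -2·5^(j+1) - 3·6^((j+1) - 1),
which is the claimed formula at r = j+1.
This completes the induction.

a_r = -2·5^r - 3·6^(r - 1)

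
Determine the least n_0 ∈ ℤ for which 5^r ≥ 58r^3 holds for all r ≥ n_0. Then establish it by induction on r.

At r = 5: 3125 < 7250, so the inequality fails and n_0 ≥ 6. We prove 5^r ≥ 58r^3 for all r ≥ 6.
For the base case r = 6: 5^r = 15625 and 58r^3 = 12528, so 15625 ≥ 12528.
Suppose the result is true for r = k, so 5^k ≥ 58k^3.
Then 5^(k + 1) = 5·(5^k) ≥ 5·(58k^3).
Also, for k ≥ 6 we have 5·(58k^3) ≥ 58(k+1)^3, since 5 ≥ (1 + 1/k)^3 for all k ≥ 6.
Combining, 5^(k + 1) ≥ 58(k+1)^3.
This completes the induction.
Hence the smallest such n_0 is 6.

n_0 = 6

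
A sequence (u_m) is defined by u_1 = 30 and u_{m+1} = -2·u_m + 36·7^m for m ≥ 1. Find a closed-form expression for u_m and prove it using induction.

u_m = -(-2)^m + 4·7^m

Computing the first terms: u_1 = 30, u_2 = 192, u_3 = 1380. This suggests u_m = -(-2)^m + 4·7^m.
Base step (m = 1): the formula gives 30 = 30 = u_1.
Inductive step: suppose the statement holds for some p ≥ 1, so u_p = -(-2)^p + 4·7^p.
Then u_{p+1} = -2·u_p + 36·7^p = -2·(-(-2)^p + 4·7^p) + 36·7^p = -(-2)^(p + 1) + 4·7^(p + 1),
which is the claimed formula at m = p+1.
Hence, by induction on m, the claim holds for every m ≥ 1.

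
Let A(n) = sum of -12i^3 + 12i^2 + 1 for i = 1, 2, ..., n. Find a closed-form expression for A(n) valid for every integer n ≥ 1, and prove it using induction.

We claim A(n) = -n(3n^3 + 2n^2 - 3n - 3) for all n ≥ 1.
Base case (n = 1): A(1) = 1, and the closed form gives 1. They agree.
For the inductive step, assume it holds for an arbitrary i ≥ 1, so A(i) = i(-3i^3 - 2i^2 + 3i + 3).
Then A(i+1) = A(i) + (-12(i + 1)^3 + 12(i + 1)^2 + 1) = (i(-3i^3 - 2i^2 + 3i + 3)) + (-12(i + 1)^3 + 12(i + 1)^2 + 1).
Simplifying, A(i+1) = -(i + 1)(3i^3 + 11i^2 + 10i - 1) = -(i+1)(3(i+1)^3 + 2(i+1)^2 - 3(i+1) - 3),
which is the closed form with n = i+1.
By induction, the statement is established for all n ≥ 1.

A(n) = -n(3n^3 + 2n^2 - 3n - 3)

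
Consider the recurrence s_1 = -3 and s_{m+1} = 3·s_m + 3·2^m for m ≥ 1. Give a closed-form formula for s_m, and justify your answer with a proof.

Computing the first terms: s_1 = -3, s_2 = -3, s_3 = 3. This suggests s_m = -3·2^m + 3^m.
Base case (m = 1): the formula gives -3 = -3 = s_1.
Inductive step: assume the claim holds for m = i, so s_i = -3·2^i + 3^i.
Then s_{i+1} = 3·s_i + 3·2^i = 3·(-3·2^i + 3^i) + 3·2^i = -3·2^(i + 1) + 3^(i + 1),
which is the claimed formula at m = i+1.
By induction, the statement is established for all m ≥ 1.

s_m = -3·2^m + 3^m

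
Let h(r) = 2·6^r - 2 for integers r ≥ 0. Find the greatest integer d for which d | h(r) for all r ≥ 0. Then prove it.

Computing the first values: h(0) = 0 and h(1) = 10; gcd(0, 10) = 10, so d ≤ 10.
We prove 10 | 2·6^r - 2 for all r ≥ 0 by induction on r.
For the base case r = 0: h(0) = 0 = 10·(0), so 10 | h(0).
Inductive step: assume the claim holds for r = m, i.e. 10 | h(m). Then
h(m+1) = 2·6^(m+1) - 2 = 6·(2·6^m - 2) + 10 = 6·h(m) + 10. The first term is divisible by 10 by the inductive hypothesis, and 10 is divisible by 10. Hence 10 | h(m+1).
By the principle of mathematical induction, the result holds for all r ≥ 0.
Therefore the largest such d is 10.

d = 10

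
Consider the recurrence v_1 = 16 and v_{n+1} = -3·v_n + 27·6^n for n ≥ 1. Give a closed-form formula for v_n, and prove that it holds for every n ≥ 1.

v_n = -2(-3)^(n - 1) + 3·6^n

Computing the first terms: v_1 = 16, v_2 = 114, v_3 = 630. This suggests v_n = -2(-3)^(n - 1) + 3·6^n.
For the base case n = 1: the formula gives 16 = 16 = v_1.
Inductive step: suppose the statement holds for some m ≥ 1, so v_m = -2(-3)^(m - 1) + 3·6^m.
Then v_{m+1} = -3·v_m + 27·6^m = -3·(-2(-3)^(m - 1) + 3·6^m) + 27·6^m = -2(-3)^m + 3·6^(m + 1) = -2(-3)^((m+1) - 1) + 3·6^(m+1),
which is the claimed formula at n = m+1.
Hence, by induction on n, the claim holds for every n ≥ 1.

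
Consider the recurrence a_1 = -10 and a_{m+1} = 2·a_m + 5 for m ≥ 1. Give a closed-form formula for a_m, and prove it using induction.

a_m = -5·2^(m - 1) - 5

Computing the first terms: a_1 = -10, a_2 = -15, a_3 = -25. This suggests a_m = -5·2^(m - 1) - 5.
When m = 1: the formula gives -10 = -10 = a_1.
For the inductive step, assume it holds for an arbitrary j ≥ 1, so a_j = -5·2^(j - 1) - 5.
Then a_{j+1} = 2·a_j + 5 = 2·(-5·2^(j - 1) - 5) + 5 = -5·2^j - 5 = -5·2^((j+1) - 1) - 5,
which is the claimed formula at m = j+1.
Hence, by induction on m, the claim holds for every m ≥ 1.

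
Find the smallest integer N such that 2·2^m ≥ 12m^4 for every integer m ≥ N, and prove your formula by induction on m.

At m = 19: 1048576 < 1563852, so the inequality fails and N ≥ 20. We prove 2·2^m ≥ 12m^4 for all m ≥ 20.
Base case (m = 20): 2·2^m = 2097152 and 12m^4 = 1920000, so 2097152 ≥ 1920000.
For the inductive step, assume it holds for an arbitrary i ≥ 20, so 2·2^i ≥ 12i^4.
Then 2·2^(i + 1) = 2·(2·2^i) ≥ 2·(12i^4).
Also, for i ≥ 20 we have 2·(12i^4) ≥ 12(i+1)^4, since 2 ≥ (1 + 1/i)^4 for all i ≥ 20.
Combining, 2·2^(i + 1) ≥ 12(i+1)^4.
This completes the induction.
Hence the smallest such N is 20.

N = 20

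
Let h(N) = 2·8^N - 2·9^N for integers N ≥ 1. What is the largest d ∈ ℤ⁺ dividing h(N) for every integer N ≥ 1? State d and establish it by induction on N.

d = 2

Computing the first values: h(1) = -2 and h(2) = -34; gcd(-2, -34) = 2, so d ≤ 2.
We prove 2 | 2·8^N - 2·9^N for all N ≥ 1 by induction on N.
For the base case N = 1: h(1) = -2 = 2·(-1), so 2 | h(1).
Inductive step: assume the claim holds for N = p, i.e. 2 | h(p). Then
h(p+1) − 9·h(p) = (2·8^(p+1) - 2·9^(p+1)) − 9·(2·8^p - 2·9^p) = (2)·8^p·(8 − 9) = (-2)·8^p. Since 2 | h(p) by the inductive hypothesis, 2 | 9·h(p); and 2 | -2 since -2 = 2·-1. Therefore 2 | h(p+1).
By the principle of mathematical induction, the result holds for all N ≥ 1.
Therefore the largest such d is 2.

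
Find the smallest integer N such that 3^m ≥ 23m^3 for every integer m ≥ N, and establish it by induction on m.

At m = 8: 6561 < 11776, so the inequality fails and N ≥ 9. We prove 3^m ≥ 23m^3 for all m ≥ 9.
When m = 9: 3^m = 19683 and 23m^3 = 16767, so 19683 ≥ 16767.
Suppose the result is true for m = r, so 3^r ≥ 23r^3.
Then 3^(r + 1) = 3·(3^r) ≥ 3·(23r^3).
Also, for r ≥ 9 we have 3·(23r^3) ≥ 23(r+1)^3, since 3 ≥ (1 + 1/r)^3 for all r ≥ 9.
Combining, 3^(r + 1) ≥ 23(r+1)^3.
By the principle of mathematical induction, the result holds for all m ≥ 9.
Hence the smallest such N is 9.

N = 9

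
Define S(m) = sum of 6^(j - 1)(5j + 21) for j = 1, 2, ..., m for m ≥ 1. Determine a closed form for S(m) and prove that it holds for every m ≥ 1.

We claim S(m) = 6^m(m + 4) - 4 for all m ≥ 1.
For the base case m = 1: S(1) = 26, and the closed form gives 26. They agree.
Suppose the result is true for m = j, so S(j) = 6^j(j + 4) - 4.
Then S(j+1) = S(j) + (6^j(5j + 26)) = (6^j(j + 4) - 4) + (6^j(5j + 26)).
Simplifying, S(j+1) = 6·6^j·j + 30·6^j - 4 = 6^(j+1)((j+1) + 4) - 4,
which is the closed form with m = j+1.
This completes the induction.

S(m) = 6^m(m + 4) - 4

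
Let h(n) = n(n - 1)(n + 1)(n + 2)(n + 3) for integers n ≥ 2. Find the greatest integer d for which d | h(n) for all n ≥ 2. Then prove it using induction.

Computing the first values: h(2) = 120 and h(3) = 720; gcd(120, 720) = 120, so d ≤ 120.
We prove 120 | n(n - 1)(n + 1)(n + 2)(n + 3) for all n ≥ 2 by induction on n.
Base case (n = 2): h(2) = 120 = 120·(1), so 120 | h(2).
Suppose the result is true for n = j, i.e. 120 | h(j). Then
h(j+1) − h(j) = j·(j+1)·(j+2)·(j+3)·(j+4) − (j-1)·j·(j+1)·(j+2)·(j+3) = j·(j+1)·(j+2)·(j+3)·[(j+4) − (j-1)] = 5·j·(j+1)·(j+2)·(j+3). The product of 4 consecutive integers is divisible by (4)! = 24, so h(j+1) − h(j) is divisible by 5·24 = 120. By the inductive hypothesis 120 | h(j), hence 120 | h(j+1).
By induction, the statement is established for all n ≥ 2.
Therefore the largest such d is 120.

d = 120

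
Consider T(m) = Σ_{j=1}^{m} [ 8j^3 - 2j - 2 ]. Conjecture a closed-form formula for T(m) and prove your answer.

We claim T(m) = m(2m^3 + 4m^2 + m - 3) for all m ≥ 1.
Base step (m = 1): T(1) = 4, and the closed form gives 4. They agree.
Inductive step: assume the claim holds for m = j, so T(j) = j(2j^3 + 4j^2 + j - 3).
Then T(j+1) = T(j) + (-2j + 8(j + 1)^3 - 4) = (j(2j^3 + 4j^2 + j - 3)) + (-2j + 8(j + 1)^3 - 4).
Simplifying, T(j+1) = (j + 1)(2j^3 + 10j^2 + 15j + 4) = (j+1)(2(j+1)^3 + 4(j+1)^2 + (j+1) - 3),
which is the closed form with m = j+1.
This completes the induction.

T(m) = m(2m^3 + 4m^2 + m - 3)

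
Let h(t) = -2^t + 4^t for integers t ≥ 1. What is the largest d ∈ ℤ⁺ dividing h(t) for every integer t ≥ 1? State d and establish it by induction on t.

Computing the first values: h(1) = 2 and h(2) = 12; gcd(2, 12) = 2, so d ≤ 2.
We prove 2 | -2^t + 4^t for all t ≥ 1 by induction on t.
For the base case t = 1: h(1) = 2 = 2·(1), so 2 | h(1).
Suppose the result is true for t = k, i.e. 2 | h(k). Then
4^{k+1} − 2^{k+1} = 4·4^k − 2·2^k = 4·(4^k − 2^k) + (2)·2^k. The first term is divisible by 2 by the inductive hypothesis, and the second term (2)·2^k is divisible by 2 since 2 | 2. Hence 2 | h(k+1).
By the principle of mathematical induction, the result holds for all t ≥ 1.
Therefore the largest such d is 2.

d = 2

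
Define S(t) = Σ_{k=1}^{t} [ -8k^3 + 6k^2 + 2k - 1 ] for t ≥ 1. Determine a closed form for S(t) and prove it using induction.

S(t) = -t(2t^3 + 2t^2 - 2t - 1)

We claim S(t) = -t(2t^3 + 2t^2 - 2t - 1) for all t ≥ 1.
Base case (t = 1): S(1) = -1, and the closed form gives -1. They agree.
Inductive step: suppose the statement holds for some k ≥ 1, so S(k) = k(-2k^3 - 2k^2 + 2k + 1).
Then S(k+1) = S(k) + (-8k^3 - 18k^2 - 10k - 1) = (k(-2k^3 - 2k^2 + 2k + 1)) + (-8k^3 - 18k^2 - 10k - 1).
Simplifying, S(k+1) = -(k + 1)(2k^3 + 8k^2 + 8k + 1) = -(k+1)(2(k+1)^3 + 2(k+1)^2 - 2(k+1) - 1),
which is the closed form with t = k+1.
Hence, by induction on t, the claim holds for every t ≥ 1.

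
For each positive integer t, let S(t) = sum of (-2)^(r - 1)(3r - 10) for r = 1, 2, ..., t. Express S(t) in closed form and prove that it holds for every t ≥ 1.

We claim S(t) = (-2)^t(-t + 3) - 3 for all t ≥ 1.
For the base case t = 1: S(1) = -7, and the closed form gives -7. They agree.
Suppose the result is true for t = r, so S(r) = (-2)^r(-r + 3) - 3.
Then S(r+1) = S(r) + ((-2)^r(3r - 7)) = ((-2)^r(-r + 3) - 3) + ((-2)^r(3r - 7)).
Simplifying, S(r+1) = 2(-2)^r·r - 4(-2)^r - 3 = (-2)^(r+1)(-(r+1) + 3) - 3,
which is the closed form with t = r+1.
This completes the induction.

S(t) = (-2)^t(-t + 3) - 3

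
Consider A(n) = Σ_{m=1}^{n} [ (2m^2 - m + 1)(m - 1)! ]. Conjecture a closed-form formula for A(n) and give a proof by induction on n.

A(n) = (2n + 1)n! - 1

We claim A(n) = (2n + 1)n! - 1 for all n ≥ 1.
For the base case n = 1: A(1) = 2, and the closed form gives 2. They agree.
For the inductive step, assume it holds for an arbitrary m ≥ 1, so A(m) = (2m + 1)m! - 1.
Then A(m+1) = A(m) + ((2m^2 + 3m + 2)m!) = ((2m + 1)m! - 1) + ((2m^2 + 3m + 2)m!).
Simplifying, A(m+1) = (2(m+1) + 1)(m+1)! - 1,
which is the closed form with n = m+1.
By induction, the statement is established for all n ≥ 1.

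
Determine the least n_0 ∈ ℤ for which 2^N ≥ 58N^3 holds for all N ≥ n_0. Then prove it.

n_0 = 19

At N = 18: 262144 < 338256, so the inequality fails and n_0 ≥ 19. We prove 2^N ≥ 58N^3 for all N ≥ 19.
For the base case N = 19: 2^N = 524288 and 58N^3 = 397822, so 524288 ≥ 397822.
For the inductive step, assume it holds for an arbitrary j ≥ 19, so 2^j ≥ 58j^3.
Then 2^(j + 1) = 2·(2^j) ≥ 2·(58j^3).
Also, for j ≥ 19 we have 2·(58j^3) ≥ 58(j+1)^3, since 2 ≥ (1 + 1/j)^3 for all j ≥ 19.
Combining, 2^(j + 1) ≥ 58(j+1)^3.
By the principle of mathematical induction, the result holds for all N ≥ 19.
Hence the smallest such n_0 is 19.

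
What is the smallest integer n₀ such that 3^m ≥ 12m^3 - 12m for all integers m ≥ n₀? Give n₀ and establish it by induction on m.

n₀ = 8

At m = 7: 2187 < 4032, so the inequality fails and n₀ ≥ 8. We prove 3^m ≥ 12m^3 - 12m for all m ≥ 8.
For the base case m = 8: 3^m = 6561 and 12m^3 - 12m = 6048, so 6561 ≥ 6048.
For the inductive step, assume it holds for an arbitrary r ≥ 8, so 3^r ≥ 12r^3 - 12r.
Then 3^(r + 1) = 3·(3^r) ≥ 3·(12r^3 - 12r).
Also, for r ≥ 8 we have 3·(12r^3 - 12r) ≥ 12(r+1)^3 - 12(r+1), since 3·(12r^3 - 12r) − (12(r+1)^3 - 12(r+1)) = 24r^3 - 36r^2 - 60r, which is nonnegative for all r ≥ 8.
Combining, 3^(r + 1) ≥ 12(r+1)^3 - 12(r+1).
By the principle of mathematical induction, the result holds for all m ≥ 8.
Hence the smallest such n₀ is 8.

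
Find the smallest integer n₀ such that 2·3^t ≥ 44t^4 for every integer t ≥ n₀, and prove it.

n₀ = 12

At t = 11: 354294 < 644204, so the inequality fails and n₀ ≥ 12. We prove 2·3^t ≥ 44t^4 for all t ≥ 12.
Base case (t = 12): 2·3^t = 1062882 and 44t^4 = 912384, so 1062882 ≥ 912384.
Inductive step: assume the claim holds for t = p, so 2·3^p ≥ 44p^4.
Then 2·3^(p + 1) = 3·(2·3^p) ≥ 3·(44p^4).
Also, for p ≥ 12 we have 3·(44p^4) ≥ 44(p+1)^4, since 3 ≥ (1 + 1/p)^4 for all p ≥ 12.
Combining, 2·3^(p + 1) ≥ 44(p+1)^4.
By the principle of mathematical induction, the result holds for all t ≥ 12.
Hence the smallest such n₀ is 12.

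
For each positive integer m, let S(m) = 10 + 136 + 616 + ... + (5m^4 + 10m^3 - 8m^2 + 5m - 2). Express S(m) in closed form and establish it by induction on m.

S(m) = m(m^4 + 5m^3 + 4m^2 + m - 1)

We claim S(m) = m(m^4 + 5m^3 + 4m^2 + m - 1) for all m ≥ 1.
Base step (m = 1): S(1) = 10, and the closed form gives 10. They agree.
Inductive step: suppose the statement holds for some j ≥ 1, so S(j) = j(j^4 + 5j^3 + 4j^2 + j - 1).
Then S(j+1) = S(j) + (5j^4 + 30j^3 + 52j^2 + 39j + 10) = (j(j^4 + 5j^3 + 4j^2 + j - 1)) + (5j^4 + 30j^3 + 52j^2 + 39j + 10).
Simplifying, S(j+1) = (j + 1)(j^4 + 9j^3 + 25j^2 + 28j + 10) = (j+1)((j+1)^4 + 5(j+1)^3 + 4(j+1)^2 + (j+1) - 1),
which is the closed form with m = j+1.
Hence, by induction on m, the claim holds for every m ≥ 1.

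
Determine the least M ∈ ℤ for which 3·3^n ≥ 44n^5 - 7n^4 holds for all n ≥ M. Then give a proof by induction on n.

At n = 14: 14348907 < 23395344, so the inequality fails and M ≥ 15. We prove 3·3^n ≥ 44n^5 - 7n^4 for all n ≥ 15.
Base case (n = 15): 3·3^n = 43046721 and 44n^5 - 7n^4 = 33058125, so 43046721 ≥ 33058125.
Suppose the result is true for n = k, so 3·3^k ≥ 44k^5 - 7k^4.
Then 3·3^(k + 1) = 3·(3·3^k) ≥ 3·(44k^5 - 7k^4).
Also, for k ≥ 15 we have 3·(44k^5 - 7k^4) ≥ 44(k+1)^5 - 7(k+1)^4, since 3·(44k^5 - 7k^4) − (44(k+1)^5 - 7(k+1)^4) = 88k^5 - 234k^4 - 412k^3 - 398k^2 - 192k - 37, which is nonnegative for all k ≥ 15.
Combining, 3·3^(k + 1) ≥ 44(k+1)^5 - 7(k+1)^4.
Hence, by induction on n, the claim holds for every n ≥ 15.
Hence the smallest such M is 15.

M = 15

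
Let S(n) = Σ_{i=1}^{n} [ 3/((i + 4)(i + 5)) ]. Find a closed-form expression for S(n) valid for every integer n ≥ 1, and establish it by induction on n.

S(n) = 3n/(5(n + 5))

We claim S(n) = 3n/(5(n + 5)) for all n ≥ 1.
For the base case n = 1: S(1) = 1/10, and the closed form gives 1/10. They agree.
For the inductive step, assume it holds for an arbitrary i ≥ 1, so S(i) = 3i/(5(i + 5)).
Then S(i+1) = S(i) + (3/((i + 5)(i + 6))) = (3i/(5(i + 5))) + (3/((i + 5)(i + 6))).
Simplifying, S(i+1) = 3(i + 1)/(5(i + 6)) = 3(i+1)/(5((i+1) + 5)),
which is the closed form with n = i+1.
This completes the induction.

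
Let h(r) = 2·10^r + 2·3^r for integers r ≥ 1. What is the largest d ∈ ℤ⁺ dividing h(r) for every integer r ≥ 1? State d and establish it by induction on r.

d = 2

Computing the first values: h(1) = 26 and h(2) = 218; gcd(26, 218) = 2, so d ≤ 2.
We prove 2 | 2·10^r + 2·3^r for all r ≥ 1 by induction on r.
For the base case r = 1: h(1) = 26 = 2·(13), so 2 | h(1).
For the inductive step, assume it holds for an arbitrary p ≥ 1, i.e. 2 | h(p). Then
h(p+1) − 10·h(p) = (2·10^(p+1) + 2·3^(p+1)) − 10·(2·10^p + 2·3^p) = (2)·3^p·(3 − 10) = (-14)·3^p. Since 2 | h(p) by the inductive hypothesis, 2 | 10·h(p); and 2 | -14 since -14 = 2·-7. Therefore 2 | h(p+1).
By induction, the statement is established for all r ≥ 1.
Therefore the largest such d is 2.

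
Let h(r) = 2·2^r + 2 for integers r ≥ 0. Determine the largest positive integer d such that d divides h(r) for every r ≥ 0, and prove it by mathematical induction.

d = 2

Computing the first values: h(0) = 4 and h(1) = 6; gcd(4, 6) = 2, so d ≤ 2.
We prove 2 | 2·2^r + 2 for all r ≥ 0 by induction on r.
Base step (r = 0): h(0) = 4 = 2·(2), so 2 | h(0).
Inductive step: assume the claim holds for r = p, i.e. 2 | h(p). Then
h(p+1) = 2·2^(p+1) + 2 = 2·(2·2^p + 2) - 2 = 2·h(p) - 2. The first term is divisible by 2 by the inductive hypothesis, and -2 is divisible by 2. Hence 2 | h(p+1).
By the principle of mathematical induction, the result holds for all r ≥ 0.
Therefore the largest such d is 2.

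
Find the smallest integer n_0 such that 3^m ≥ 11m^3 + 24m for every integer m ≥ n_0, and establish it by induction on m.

At m = 7: 2187 < 3941, so the inequality fails and n_0 ≥ 8. We prove 3^m ≥ 11m^3 + 24m for all m ≥ 8.
Base case (m = 8): 3^m = 6561 and 11m^3 + 24m = 5824, so 6561 ≥ 5824.
Suppose the result is true for m = r, so 3^r ≥ 11r^3 + 24r.
Then 3^(r + 1) = 3·(3^r) ≥ 3·(11r^3 + 24r).
Also, for r ≥ 8 we have 3·(11r^3 + 24r) ≥ 11(r+1)^3 + 24(r+1), since 3·(11r^3 + 24r) − (11(r+1)^3 + 24(r+1)) = 22r^3 - 33r^2 + 15r - 35, which is nonnegative for all r ≥ 8.
Combining, 3^(r + 1) ≥ 11(r+1)^3 + 24(r+1).
Hence, by induction on m, the claim holds for every m ≥ 8.
Hence the smallest such n_0 is 8.

n_0 = 8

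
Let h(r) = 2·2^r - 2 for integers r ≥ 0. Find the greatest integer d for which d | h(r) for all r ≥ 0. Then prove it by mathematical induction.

d = 2

Computing the first values: h(0) = 0 and h(1) = 2; gcd(0, 2) = 2, so d ≤ 2.
We prove 2 | 2·2^r - 2 for all r ≥ 0 by induction on r.
For the base case r = 0: h(0) = 0 = 2·(0), so 2 | h(0).
Inductive step: assume the claim holds for r = i, i.e. 2 | h(i). Then
h(i+1) = 2·2^(i+1) - 2 = 2·(2·2^i - 2) + 2 = 2·h(i) + 2. The first term is divisible by 2 by the inductive hypothesis, and 2 is divisible by 2. Hence 2 | h(i+1).
By induction, the statement is established for all r ≥ 0.
Therefore the largest such d is 2.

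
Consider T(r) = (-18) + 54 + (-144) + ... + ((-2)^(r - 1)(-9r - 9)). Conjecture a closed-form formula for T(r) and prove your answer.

We claim T(r) = (-2)^r(3r + 4) - 4 for all r ≥ 1.
When r = 1: T(1) = -18, and the closed form gives -18. They agree.
For the inductive step, assume it holds for an arbitrary j ≥ 1, so T(j) = (-2)^j(3j + 4) - 4.
Then T(j+1) = T(j) + (9(-2)^j(-j - 2)) = ((-2)^j(3j + 4) - 4) + (9(-2)^j(-j - 2)).
Simplifying, T(j+1) = -6(-2)^j·j - 14(-2)^j - 4 = (-2)^(j+1)(3(j+1) + 4) - 4,
which is the closed form with r = j+1.
By induction, the statement is established for all r ≥ 1.

T(r) = (-2)^r(3r + 4) - 4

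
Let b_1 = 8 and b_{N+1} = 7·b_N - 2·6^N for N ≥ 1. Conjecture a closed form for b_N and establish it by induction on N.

Computing the first terms: b_1 = 8, b_2 = 44, b_3 = 236. This suggests b_N = 2·6^N - 4·7^(N - 1).
For the base case N = 1: the formula gives 8 = 8 = b_1.
Inductive step: suppose the statement holds for some r ≥ 1, so b_r = 2·6^r - 4·7^(r - 1).
Then b_{r+1} = 7·b_r - 2·6^r = 7·(2·6^r - 4·7^(r - 1)) - 2·6^r = 2·6^(r + 1) - 4·7^r = 2·6^(r+1) - 4·7^((r+1) - 1),
which is the claimed formula at N = r+1.
By the principle of mathematical induction, the result holds for all N ≥ 1.

b_N = 2·6^N - 4·7^(N - 1)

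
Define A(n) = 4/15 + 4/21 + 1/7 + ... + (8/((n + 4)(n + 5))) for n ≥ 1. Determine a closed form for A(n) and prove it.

We claim A(n) = 8n/(5(n + 5)) for all n ≥ 1.
Base step (n = 1): A(1) = 4/15, and the closed form gives 4/15. They agree.
For the inductive step, assume it holds for an arbitrary k ≥ 1, so A(k) = 8k/(5(k + 5)).
Then A(k+1) = A(k) + (8/((k + 5)(k + 6))) = (8k/(5(k + 5))) + (8/((k + 5)(k + 6))).
Simplifying, A(k+1) = 8(k + 1)/(5(k + 6)) = 8(k+1)/(5((k+1) + 5)),
which is the closed form with n = k+1.
By the principle of mathematical induction, the result holds for all n ≥ 1.

A(n) = 8n/(5(n + 5))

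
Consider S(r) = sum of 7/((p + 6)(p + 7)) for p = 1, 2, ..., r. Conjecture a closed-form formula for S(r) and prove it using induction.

S(r) = r/(r + 7)

We claim S(r) = r/(r + 7) for all r ≥ 1.
Base step (r = 1): S(1) = 1/8, and the closed form gives 1/8. They agree.
Inductive step: suppose the statement holds for some p ≥ 1, so S(p) = p/(p + 7).
Then S(p+1) = S(p) + (7/((p + 7)(p + 8))) = (p/(p + 7)) + (7/((p + 7)(p + 8))).
Simplifying, S(p+1) = (p + 1)/(p + 8) = (p+1)/((p+1) + 7),
which is the closed form with r = p+1.
By the principle of mathematical induction, the result holds for all r ≥ 1.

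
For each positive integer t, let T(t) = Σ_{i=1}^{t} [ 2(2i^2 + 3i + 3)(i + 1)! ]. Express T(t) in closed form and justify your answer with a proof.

We claim T(t) = (4t + 2)(t + 2)! - 4 for all t ≥ 1.
Base step (t = 1): T(1) = 32, and the closed form gives 32. They agree.
Suppose the result is true for t = i, so T(i) = (4i + 2)(i + 2)! - 4.
Then T(i+1) = T(i) + (2(2i^2 + 7i + 8)(i + 2)!) = ((4i + 2)(i + 2)! - 4) + (2(2i^2 + 7i + 8)(i + 2)!).
Simplifying, T(i+1) = (4(i+1) + 2)((i+1) + 2)! - 4,
which is the closed form with t = i+1.
Hence, by induction on t, the claim holds for every t ≥ 1.

T(t) = (4t + 2)(t + 2)! - 4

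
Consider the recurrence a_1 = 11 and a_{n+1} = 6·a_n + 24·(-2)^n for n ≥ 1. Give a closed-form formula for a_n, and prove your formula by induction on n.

Computing the first terms: a_1 = 11, a_2 = 18, a_3 = 204. This suggests a_n = -3(-2)^n + 5·6^(n - 1).
For the base case n = 1: the formula gives 11 = 11 = a_1.
Inductive step: suppose the statement holds for some k ≥ 1, so a_k = -3(-2)^k + 5·6^(k - 1).
Then a_{k+1} = 6·a_k + 24·(-2)^k = 6·(-3(-2)^k + 5·6^(k - 1)) + 24·(-2)^k = -3(-2)^(k + 1) + 5·6^k = -3(-2)^(k+1) + 5·6^((k+1) - 1),
which is the claimed formula at n = k+1.
This completes the induction.

a_n = -3(-2)^n + 5·6^(n - 1)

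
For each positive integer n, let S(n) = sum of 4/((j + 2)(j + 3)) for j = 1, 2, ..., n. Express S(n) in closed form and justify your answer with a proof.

S(n) = 4n/(3(n + 3))

We claim S(n) = 4n/(3(n + 3)) for all n ≥ 1.
Base case (n = 1): S(1) = 1/3, and the closed form gives 1/3. They agree.
Inductive step: suppose the statement holds for some j ≥ 1, so S(j) = 4j/(3(j + 3)).
Then S(j+1) = S(j) + (4/((j + 3)(j + 4))) = (4j/(3(j + 3))) + (4/((j + 3)(j + 4))).
Simplifying, S(j+1) = 4(j + 1)/(3(j + 4)) = 4(j+1)/(3((j+1) + 3)),
which is the closed form with n = j+1.
Hence, by induction on n, the claim holds for every n ≥ 1.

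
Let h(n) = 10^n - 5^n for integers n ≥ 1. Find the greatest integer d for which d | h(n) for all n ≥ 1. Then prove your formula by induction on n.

Computing the first values: h(1) = 5 and h(2) = 75; gcd(5, 75) = 5, so d ≤ 5.
We prove 5 | 10^n - 5^n for all n ≥ 1 by induction on n.
Base case (n = 1): h(1) = 5 = 5·(1), so 5 | h(1).
Suppose the result is true for n = i, i.e. 5 | h(i). Then
10^{i+1} − 5^{i+1} = 10·10^i − 5·5^i = 10·(10^i − 5^i) + (5)·5^i. The first term is divisible by 5 by the inductive hypothesis, and the second term (5)·5^i is divisible by 5 since 5 | 5. Hence 5 | h(i+1).
By the principle of mathematical induction, the result holds for all n ≥ 1.
Therefore the largest such d is 5.

d = 5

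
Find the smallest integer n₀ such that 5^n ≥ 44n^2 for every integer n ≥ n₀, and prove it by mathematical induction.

At n = 4: 625 < 704, so the inequality fails and n₀ ≥ 5. We prove 5^n ≥ 44n^2 for all n ≥ 5.
Base case (n = 5): 5^n = 3125 and 44n^2 = 1100, so 3125 ≥ 1100.
Inductive step: suppose the statement holds for some r ≥ 5, so 5^r ≥ 44r^2.
Then 5^(r + 1) = 5·(5^r) ≥ 5·(44r^2).
Also, for r ≥ 5 we have 5·(44r^2) ≥ 44(r+1)^2, since 5 ≥ (1 + 1/r)^2 for all r ≥ 5.
Combining, 5^(r + 1) ≥ 44(r+1)^2.
By induction, the statement is established for all n ≥ 5.
Hence the smallest such n₀ is 5.

n₀ = 5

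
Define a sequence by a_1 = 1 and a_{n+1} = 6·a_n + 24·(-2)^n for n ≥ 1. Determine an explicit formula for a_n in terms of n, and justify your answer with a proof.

a_n = -3(-2)^n - 5·6^(n - 1)

Computing the first terms: a_1 = 1, a_2 = -42, a_3 = -156. This suggests a_n = -3(-2)^n - 5·6^(n - 1).
For the base case n = 1: the formula gives 1 = 1 = a_1.
Inductive step: suppose the statement holds for some k ≥ 1, so a_k = -3(-2)^k - 5·6^(k - 1).
Then a_{k+1} = 6·a_k + 24·(-2)^k = 6·(-3(-2)^k - 5·6^(k - 1)) + 24·(-2)^k = -3(-2)^(k + 1) - 5·6^k = -3(-2)^(k+1) - 5·6^((k+1) - 1),
which is the claimed formula at n = k+1.
By induction, the statement is established for all n ≥ 1.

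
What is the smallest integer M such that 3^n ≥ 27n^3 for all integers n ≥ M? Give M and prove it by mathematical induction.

M = 9

At n = 8: 6561 < 13824, so the inequality fails and M ≥ 9. We prove 3^n ≥ 27n^3 for all n ≥ 9.
Base case (n = 9): 3^n = 19683 and 27n^3 = 19683, so 19683 ≥ 19683.
Inductive step: suppose the statement holds for some i ≥ 9, so 3^i ≥ 27i^3.
Then 3^(i + 1) = 3·(3^i) ≥ 3·(27i^3).
Also, for i ≥ 9 we have 3·(27i^3) ≥ 27(i+1)^3, since 3 ≥ (1 + 1/i)^3 for all i ≥ 9.
Combining, 3^(i + 1) ≥ 27(i+1)^3.
This completes the induction.
Hence the smallest such M is 9.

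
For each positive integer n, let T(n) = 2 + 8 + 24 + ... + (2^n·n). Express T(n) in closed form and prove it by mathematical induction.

T(n) = 2·2^n(n - 1) + 2

We claim T(n) = 2·2^n(n - 1) + 2 for all n ≥ 1.
Base case (n = 1): T(1) = 2, and the closed form gives 2. They agree.
For the inductive step, assume it holds for an arbitrary k ≥ 1, so T(k) = 2·2^k(k - 1) + 2.
Then T(k+1) = T(k) + (2^(k + 1)(k + 1)) = (2·2^k(k - 1) + 2) + (2^(k + 1)(k + 1)).
Simplifying, T(k+1) = 4·2^k·k + 2 = 2·2^(k+1)((k+1) - 1) + 2,
which is the closed form with n = k+1.
This completes the induction.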